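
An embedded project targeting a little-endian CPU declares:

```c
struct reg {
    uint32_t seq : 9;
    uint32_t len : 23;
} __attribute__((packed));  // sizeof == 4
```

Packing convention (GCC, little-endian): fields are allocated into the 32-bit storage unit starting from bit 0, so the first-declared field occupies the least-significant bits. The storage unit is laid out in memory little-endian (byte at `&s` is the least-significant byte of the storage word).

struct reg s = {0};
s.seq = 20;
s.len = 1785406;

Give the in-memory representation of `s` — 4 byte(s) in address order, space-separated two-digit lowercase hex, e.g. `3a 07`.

14 7c 7c 36

[0+:9] seq=20 & 0x1ff = 0x14; word=0x00000014
[9+:23] len=1785406 & 0x7fffff = 0x1b3e3e; word=0x367c7c14
word = 0x367c7c14 → little-endian bytes:
  [0]=0x14  [1]=0x7c  [2]=0x7c  [3]=0x36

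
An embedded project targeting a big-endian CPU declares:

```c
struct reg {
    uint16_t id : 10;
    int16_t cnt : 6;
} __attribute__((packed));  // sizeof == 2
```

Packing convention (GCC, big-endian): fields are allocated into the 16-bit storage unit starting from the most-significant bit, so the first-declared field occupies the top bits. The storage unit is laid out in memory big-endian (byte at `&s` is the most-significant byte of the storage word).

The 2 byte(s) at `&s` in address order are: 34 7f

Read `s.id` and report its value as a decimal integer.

209

[0]=0x34 [1]=0x7f (big-endian) → word 0x347f
id [6+:10] = (word>>6) & 0x3ff = 209  ←
cnt [0+:6] = (word>>0) & 0x3f = 63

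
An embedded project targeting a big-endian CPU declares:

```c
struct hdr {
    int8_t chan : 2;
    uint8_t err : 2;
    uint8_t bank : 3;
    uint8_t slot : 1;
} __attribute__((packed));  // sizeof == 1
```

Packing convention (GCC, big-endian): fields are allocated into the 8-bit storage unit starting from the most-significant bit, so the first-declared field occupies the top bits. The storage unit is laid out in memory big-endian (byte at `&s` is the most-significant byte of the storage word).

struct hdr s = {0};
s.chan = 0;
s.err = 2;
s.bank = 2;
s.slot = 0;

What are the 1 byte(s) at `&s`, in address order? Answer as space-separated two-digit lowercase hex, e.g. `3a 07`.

[6+:2] chan=0 & 0x3 = 0x0; word=0x00
[4+:2] err=2 & 0x3 = 0x2; word=0x20
[1+:3] bank=2 & 0x7 = 0x2; word=0x24
[0+:1] slot=0 & 0x1 = 0x0; word=0x24
word = 0x24 → big-endian bytes:
  [0]=0x24

24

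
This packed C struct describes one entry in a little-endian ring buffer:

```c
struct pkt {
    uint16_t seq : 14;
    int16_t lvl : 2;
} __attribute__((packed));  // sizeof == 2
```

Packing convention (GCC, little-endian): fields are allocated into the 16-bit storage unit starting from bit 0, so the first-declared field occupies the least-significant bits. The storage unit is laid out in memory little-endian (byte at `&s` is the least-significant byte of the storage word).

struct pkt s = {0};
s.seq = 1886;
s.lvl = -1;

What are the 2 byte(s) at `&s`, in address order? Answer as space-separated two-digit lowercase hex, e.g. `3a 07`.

5e c7

seq:14 = 1886 → 0x75e << 0 → word 0x075e
lvl:2 = -1 → 0x3 << 14 → word 0xc75e
word = 0xc75e → little-endian bytes:
  [0]=0x5e  [1]=0xc7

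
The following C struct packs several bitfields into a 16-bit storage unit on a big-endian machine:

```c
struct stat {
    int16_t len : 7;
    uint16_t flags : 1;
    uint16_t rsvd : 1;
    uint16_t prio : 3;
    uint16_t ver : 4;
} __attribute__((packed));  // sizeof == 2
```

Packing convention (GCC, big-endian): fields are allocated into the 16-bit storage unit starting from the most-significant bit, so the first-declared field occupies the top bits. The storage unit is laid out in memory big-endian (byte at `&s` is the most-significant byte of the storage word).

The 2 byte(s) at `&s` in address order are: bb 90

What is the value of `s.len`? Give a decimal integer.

-35

[0]=0xbb [1]=0x90 (big-endian) → word 0xbb90
len:7 @ bit 9 → (0xbb90>>9)&0x7f = 0x5d  ←
flags:1 @ bit 8 → (0xbb90>>8)&0x1 = 0x1
rsvd:1 @ bit 7 → (0xbb90>>7)&0x1 = 0x1
prio:3 @ bit 4 → (0xbb90>>4)&0x7 = 0x1
ver:4 @ bit 0 → (0xbb90>>0)&0xf = 0x0
len signed 7b, MSB=1: 93 - 128 = -35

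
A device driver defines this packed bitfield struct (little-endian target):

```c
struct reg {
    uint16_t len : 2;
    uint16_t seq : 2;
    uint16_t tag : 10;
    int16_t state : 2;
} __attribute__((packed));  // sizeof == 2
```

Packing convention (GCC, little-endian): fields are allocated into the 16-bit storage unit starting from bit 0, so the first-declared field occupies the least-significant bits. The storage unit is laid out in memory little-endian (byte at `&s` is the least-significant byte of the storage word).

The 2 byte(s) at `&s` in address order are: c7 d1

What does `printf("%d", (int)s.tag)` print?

284

[0]=0xc7 [1]=0xd1 (little-endian) → word 0xd1c7
len:2 @ bit 0 → (0xd1c7>>0)&0x3 = 0x3
seq:2 @ bit 2 → (0xd1c7>>2)&0x3 = 0x1
tag:10 @ bit 4 → (0xd1c7>>4)&0x3ff = 0x11c  ←
state:2 @ bit 14 → (0xd1c7>>14)&0x3 = 0x3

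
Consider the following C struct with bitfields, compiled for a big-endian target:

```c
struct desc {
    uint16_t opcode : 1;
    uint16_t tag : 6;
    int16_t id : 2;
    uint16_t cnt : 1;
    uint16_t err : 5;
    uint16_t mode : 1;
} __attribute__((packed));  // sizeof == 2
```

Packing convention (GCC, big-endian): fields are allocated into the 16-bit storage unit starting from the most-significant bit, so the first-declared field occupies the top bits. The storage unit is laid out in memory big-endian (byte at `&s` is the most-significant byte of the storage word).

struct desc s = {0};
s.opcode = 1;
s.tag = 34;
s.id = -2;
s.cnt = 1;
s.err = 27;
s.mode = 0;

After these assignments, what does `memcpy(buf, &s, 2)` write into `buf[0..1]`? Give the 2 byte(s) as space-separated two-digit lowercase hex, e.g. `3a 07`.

c5 76

opcode (1b) val=1 bits=0x1 at bit 15: 0x8000
tag (6b) val=34 bits=0x22 at bit 9: 0xc400
id (2b) val=-2 bits=0x2 at bit 7: 0xc500
cnt (1b) val=1 bits=0x1 at bit 6: 0xc540
err (5b) val=27 bits=0x1b at bit 1: 0xc576
mode (1b) val=0 bits=0x0 at bit 0: 0xc576
word = 0xc576 → big-endian bytes:
  [0]=0xc5  [1]=0x76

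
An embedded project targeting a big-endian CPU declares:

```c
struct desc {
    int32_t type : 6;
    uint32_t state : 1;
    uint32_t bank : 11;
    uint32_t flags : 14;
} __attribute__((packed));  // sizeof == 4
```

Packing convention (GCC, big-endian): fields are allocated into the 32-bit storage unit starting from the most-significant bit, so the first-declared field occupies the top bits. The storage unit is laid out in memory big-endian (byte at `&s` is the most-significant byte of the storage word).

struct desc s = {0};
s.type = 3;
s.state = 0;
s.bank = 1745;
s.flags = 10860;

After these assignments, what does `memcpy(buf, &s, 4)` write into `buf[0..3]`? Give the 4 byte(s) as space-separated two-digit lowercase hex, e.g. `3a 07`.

0d b4 6a 6c

[26+:6] type=3 & 0x3f = 0x3; word=0x0c000000
[25+:1] state=0 & 0x1 = 0x0; word=0x0c000000
[14+:11] bank=1745 & 0x7ff = 0x6d1; word=0x0db44000
[0+:14] flags=10860 & 0x3fff = 0x2a6c; word=0x0db46a6c
word = 0x0db46a6c → big-endian bytes:
  [0]=0x0d  [1]=0xb4  [2]=0x6a  [3]=0x6c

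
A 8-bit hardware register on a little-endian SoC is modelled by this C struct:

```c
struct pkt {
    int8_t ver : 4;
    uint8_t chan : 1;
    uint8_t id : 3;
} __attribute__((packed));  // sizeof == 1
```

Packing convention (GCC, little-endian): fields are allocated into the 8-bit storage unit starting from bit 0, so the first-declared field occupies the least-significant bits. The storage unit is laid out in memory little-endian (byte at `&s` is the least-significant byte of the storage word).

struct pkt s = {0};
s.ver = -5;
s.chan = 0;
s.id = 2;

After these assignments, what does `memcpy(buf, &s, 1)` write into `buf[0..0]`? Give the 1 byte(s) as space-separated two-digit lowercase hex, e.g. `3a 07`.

4b

ver (4b) val=-5 bits=0xb at bit 0: 0x0b
chan (1b) val=0 bits=0x0 at bit 4: 0x0b
id (3b) val=2 bits=0x2 at bit 5: 0x4b
word = 0x4b → little-endian bytes:
  [0]=0x4b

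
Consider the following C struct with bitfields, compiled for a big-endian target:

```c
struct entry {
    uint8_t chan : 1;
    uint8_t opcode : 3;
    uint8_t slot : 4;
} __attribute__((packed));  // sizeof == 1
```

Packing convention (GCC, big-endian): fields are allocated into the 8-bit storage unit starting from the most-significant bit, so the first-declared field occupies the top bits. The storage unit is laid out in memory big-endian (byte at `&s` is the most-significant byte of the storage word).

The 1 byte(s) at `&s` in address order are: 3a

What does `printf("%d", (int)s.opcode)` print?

[0]=0x3a (big-endian) → word 0x3a
chan:1 @ bit 7 → (0x3a>>7)&0x1 = 0x0
opcode:3 @ bit 4 → (0x3a>>4)&0x7 = 0x3  ←
slot:4 @ bit 0 → (0x3a>>0)&0xf = 0xa

3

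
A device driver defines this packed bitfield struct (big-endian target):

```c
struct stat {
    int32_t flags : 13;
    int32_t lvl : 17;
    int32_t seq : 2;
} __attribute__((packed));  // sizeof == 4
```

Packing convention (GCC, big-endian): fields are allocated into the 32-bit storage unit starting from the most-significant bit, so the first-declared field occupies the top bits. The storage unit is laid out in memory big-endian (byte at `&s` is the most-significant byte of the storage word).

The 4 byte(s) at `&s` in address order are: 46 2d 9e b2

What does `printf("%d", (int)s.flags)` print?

2245

[0]=0x46 [1]=0x2d [2]=0x9e [3]=0xb2 (big-endian) → word 0x462d9eb2
flags [19+:13] = (word>>19) & 0x1fff = 2245  ←
lvl [2+:17] = (word>>2) & 0x1ffff = 92076
seq [0+:2] = (word>>0) & 0x3 = 2
flags signed 13b, MSB=0: value = 2245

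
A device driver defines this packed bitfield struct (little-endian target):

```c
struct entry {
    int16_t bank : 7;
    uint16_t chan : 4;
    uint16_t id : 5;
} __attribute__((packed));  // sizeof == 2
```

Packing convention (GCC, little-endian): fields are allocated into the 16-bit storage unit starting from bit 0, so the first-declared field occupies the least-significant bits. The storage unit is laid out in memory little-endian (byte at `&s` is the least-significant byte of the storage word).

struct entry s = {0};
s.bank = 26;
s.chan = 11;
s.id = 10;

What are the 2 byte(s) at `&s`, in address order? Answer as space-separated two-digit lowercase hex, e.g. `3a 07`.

bank:7 = 26 → 0x1a << 0 → word 0x001a
chan:4 = 11 → 0xb << 7 → word 0x059a
id:5 = 10 → 0xa << 11 → word 0x559a
word = 0x559a → little-endian bytes:
  [0]=0x9a  [1]=0x55

9a 55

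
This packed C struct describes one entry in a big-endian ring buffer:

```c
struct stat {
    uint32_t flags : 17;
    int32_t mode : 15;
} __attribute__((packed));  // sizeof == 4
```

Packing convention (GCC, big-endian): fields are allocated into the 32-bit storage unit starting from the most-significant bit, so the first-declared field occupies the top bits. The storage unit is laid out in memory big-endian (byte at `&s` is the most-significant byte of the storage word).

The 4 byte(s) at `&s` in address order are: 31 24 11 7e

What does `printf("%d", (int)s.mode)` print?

[0]=0x31 [1]=0x24 [2]=0x11 [3]=0x7e (big-endian) → word 0x3124117e
flags [15+:17] = (word>>15) & 0x1ffff = 25160
mode [0+:15] = (word>>0) & 0x7fff = 4478  ←
mode signed 15b, MSB=0: value = 4478

4478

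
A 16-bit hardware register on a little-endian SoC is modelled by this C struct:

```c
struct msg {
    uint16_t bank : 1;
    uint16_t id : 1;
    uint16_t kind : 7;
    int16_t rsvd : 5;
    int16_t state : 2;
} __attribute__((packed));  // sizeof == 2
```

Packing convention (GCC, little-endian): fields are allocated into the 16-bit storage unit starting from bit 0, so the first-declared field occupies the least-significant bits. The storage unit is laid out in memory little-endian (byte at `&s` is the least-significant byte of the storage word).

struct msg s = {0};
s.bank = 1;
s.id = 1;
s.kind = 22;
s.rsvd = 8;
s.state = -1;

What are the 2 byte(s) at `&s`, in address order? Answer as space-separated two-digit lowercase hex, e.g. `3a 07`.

5b d0

[0+:1] bank=1 & 0x1 = 0x1; word=0x0001
[1+:1] id=1 & 0x1 = 0x1; word=0x0003
[2+:7] kind=22 & 0x7f = 0x16; word=0x005b
[9+:5] rsvd=8 & 0x1f = 0x8; word=0x105b
[14+:2] state=-1 & 0x3 = 0x3; word=0xd05b
word = 0xd05b → little-endian bytes:
  [0]=0x5b  [1]=0xd0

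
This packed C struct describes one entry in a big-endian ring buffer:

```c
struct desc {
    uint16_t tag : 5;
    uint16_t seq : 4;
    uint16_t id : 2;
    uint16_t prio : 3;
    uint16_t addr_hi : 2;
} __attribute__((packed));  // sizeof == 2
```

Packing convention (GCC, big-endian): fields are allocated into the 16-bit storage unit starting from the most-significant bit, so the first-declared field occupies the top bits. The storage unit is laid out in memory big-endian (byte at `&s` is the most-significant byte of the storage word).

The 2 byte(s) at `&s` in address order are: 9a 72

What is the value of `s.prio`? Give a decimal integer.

4

[0]=0x9a [1]=0x72 (big-endian) → word 0x9a72
tag [11+:5] = (word>>11) & 0x1f = 19
seq [7+:4] = (word>>7) & 0xf = 4
id [5+:2] = (word>>5) & 0x3 = 3
prio [2+:3] = (word>>2) & 0x7 = 4  ←
addr_hi [0+:2] = (word>>0) & 0x3 = 2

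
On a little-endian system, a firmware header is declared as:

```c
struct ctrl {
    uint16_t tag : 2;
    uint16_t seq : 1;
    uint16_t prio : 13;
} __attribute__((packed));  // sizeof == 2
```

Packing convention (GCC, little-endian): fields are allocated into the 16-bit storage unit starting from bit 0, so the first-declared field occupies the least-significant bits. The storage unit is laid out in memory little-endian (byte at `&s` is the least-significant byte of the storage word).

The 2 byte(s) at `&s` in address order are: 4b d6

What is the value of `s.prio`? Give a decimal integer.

6857

[0]=0x4b [1]=0xd6 (little-endian) → word 0xd64b
tag [0+:2] = (word>>0) & 0x3 = 3
seq [2+:1] = (word>>2) & 0x1 = 0
prio [3+:13] = (word>>3) & 0x1fff = 6857  ←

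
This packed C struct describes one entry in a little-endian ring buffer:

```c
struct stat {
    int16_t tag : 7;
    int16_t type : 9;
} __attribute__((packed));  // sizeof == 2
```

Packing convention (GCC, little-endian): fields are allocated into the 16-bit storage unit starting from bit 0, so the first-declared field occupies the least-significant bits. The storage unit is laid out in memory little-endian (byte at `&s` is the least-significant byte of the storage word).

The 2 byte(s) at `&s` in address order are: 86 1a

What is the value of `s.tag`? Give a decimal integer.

6

[0]=0x86 [1]=0x1a (little-endian) → word 0x1a86
tag:7 @ bit 0 → (0x1a86>>0)&0x7f = 0x6  ←
type:9 @ bit 7 → (0x1a86>>7)&0x1ff = 0x35
tag signed 7b, MSB=0: value = 6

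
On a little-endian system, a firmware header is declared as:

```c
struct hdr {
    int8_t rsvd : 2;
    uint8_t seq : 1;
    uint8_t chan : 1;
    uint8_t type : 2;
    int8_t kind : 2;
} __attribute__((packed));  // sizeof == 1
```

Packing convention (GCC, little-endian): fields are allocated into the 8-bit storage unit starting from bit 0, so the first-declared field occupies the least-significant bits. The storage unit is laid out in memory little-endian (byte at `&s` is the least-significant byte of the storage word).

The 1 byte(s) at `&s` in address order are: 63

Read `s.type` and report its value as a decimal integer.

2

[0]=0x63 (little-endian) → word 0x63
rsvd [0+:2] = (word>>0) & 0x3 = 3
seq [2+:1] = (word>>2) & 0x1 = 0
chan [3+:1] = (word>>3) & 0x1 = 0
type [4+:2] = (word>>4) & 0x3 = 2  ←
kind [6+:2] = (word>>6) & 0x3 = 1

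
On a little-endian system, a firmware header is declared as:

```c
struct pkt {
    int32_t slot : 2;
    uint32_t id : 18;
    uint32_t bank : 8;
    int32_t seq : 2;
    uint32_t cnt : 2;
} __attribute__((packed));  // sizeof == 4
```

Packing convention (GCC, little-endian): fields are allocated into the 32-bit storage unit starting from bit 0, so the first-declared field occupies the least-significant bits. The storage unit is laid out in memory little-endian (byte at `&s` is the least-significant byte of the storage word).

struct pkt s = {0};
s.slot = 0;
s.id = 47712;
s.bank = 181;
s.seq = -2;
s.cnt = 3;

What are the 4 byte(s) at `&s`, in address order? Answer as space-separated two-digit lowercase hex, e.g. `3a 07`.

[0+:2] slot=0 & 0x3 = 0x0; word=0x00000000
[2+:18] id=47712 & 0x3ffff = 0xba60; word=0x0002e980
[20+:8] bank=181 & 0xff = 0xb5; word=0x0b52e980
[28+:2] seq=-2 & 0x3 = 0x2; word=0x2b52e980
[30+:2] cnt=3 & 0x3 = 0x3; word=0xeb52e980
word = 0xeb52e980 → little-endian bytes:
  [0]=0x80  [1]=0xe9  [2]=0x52  [3]=0xeb

80 e9 52 eb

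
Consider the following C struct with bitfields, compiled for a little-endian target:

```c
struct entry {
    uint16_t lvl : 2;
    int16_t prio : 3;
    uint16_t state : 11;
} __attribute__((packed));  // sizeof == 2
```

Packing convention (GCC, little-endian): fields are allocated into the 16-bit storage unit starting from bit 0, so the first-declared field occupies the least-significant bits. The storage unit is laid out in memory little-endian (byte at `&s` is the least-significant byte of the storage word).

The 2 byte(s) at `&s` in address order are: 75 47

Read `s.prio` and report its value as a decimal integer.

[0]=0x75 [1]=0x47 (little-endian) → word 0x4775
lvl [0+:2] = (word>>0) & 0x3 = 1
prio [2+:3] = (word>>2) & 0x7 = 5  ←
state [5+:11] = (word>>5) & 0x7ff = 571
prio signed 3b, MSB=1: 5 - 8 = -3

-3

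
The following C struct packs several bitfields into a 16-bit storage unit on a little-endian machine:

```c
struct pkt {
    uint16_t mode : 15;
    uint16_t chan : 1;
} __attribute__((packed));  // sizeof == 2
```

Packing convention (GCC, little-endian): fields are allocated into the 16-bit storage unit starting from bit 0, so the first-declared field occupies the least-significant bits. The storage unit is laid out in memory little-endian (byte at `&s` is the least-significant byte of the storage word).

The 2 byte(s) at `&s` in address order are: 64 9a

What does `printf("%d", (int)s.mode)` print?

[0]=0x64 [1]=0x9a (little-endian) → word 0x9a64
mode [0+:15] = (word>>0) & 0x7fff = 6756  ←
chan [15+:1] = (word>>15) & 0x1 = 1

6756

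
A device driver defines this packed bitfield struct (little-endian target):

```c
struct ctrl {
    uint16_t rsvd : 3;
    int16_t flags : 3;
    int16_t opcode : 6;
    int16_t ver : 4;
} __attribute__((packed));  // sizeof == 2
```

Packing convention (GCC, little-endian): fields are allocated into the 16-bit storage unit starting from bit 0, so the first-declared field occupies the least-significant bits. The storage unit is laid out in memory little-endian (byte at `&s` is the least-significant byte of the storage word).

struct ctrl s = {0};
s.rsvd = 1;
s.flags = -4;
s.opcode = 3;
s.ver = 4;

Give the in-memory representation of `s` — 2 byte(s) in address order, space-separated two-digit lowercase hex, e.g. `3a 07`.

rsvd:3 = 1 → 0x1 << 0 → word 0x0001
flags:3 = -4 → 0x4 << 3 → word 0x0021
opcode:6 = 3 → 0x3 << 6 → word 0x00e1
ver:4 = 4 → 0x4 << 12 → word 0x40e1
word = 0x40e1 → little-endian bytes:
  [0]=0xe1  [1]=0x40

e1 40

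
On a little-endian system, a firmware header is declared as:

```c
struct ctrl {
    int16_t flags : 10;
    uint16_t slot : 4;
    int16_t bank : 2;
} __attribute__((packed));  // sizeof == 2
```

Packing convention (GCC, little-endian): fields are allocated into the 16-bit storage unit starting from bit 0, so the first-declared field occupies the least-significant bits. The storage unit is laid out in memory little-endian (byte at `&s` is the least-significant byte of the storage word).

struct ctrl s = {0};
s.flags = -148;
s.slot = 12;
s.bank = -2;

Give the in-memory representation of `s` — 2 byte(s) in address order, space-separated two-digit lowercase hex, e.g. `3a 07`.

flags:10 = -148 → 0x36c << 0 → word 0x036c
slot:4 = 12 → 0xc << 10 → word 0x336c
bank:2 = -2 → 0x2 << 14 → word 0xb36c
word = 0xb36c → little-endian bytes:
  [0]=0x6c  [1]=0xb3

6c b3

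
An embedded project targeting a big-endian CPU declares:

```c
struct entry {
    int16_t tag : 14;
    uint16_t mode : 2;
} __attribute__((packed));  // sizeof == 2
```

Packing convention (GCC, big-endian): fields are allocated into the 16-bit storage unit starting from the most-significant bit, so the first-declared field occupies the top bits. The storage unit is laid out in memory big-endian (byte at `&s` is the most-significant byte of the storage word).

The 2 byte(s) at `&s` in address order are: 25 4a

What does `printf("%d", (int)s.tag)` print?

[0]=0x25 [1]=0x4a (big-endian) → word 0x254a
tag:14 @ bit 2 → (0x254a>>2)&0x3fff = 0x952  ←
mode:2 @ bit 0 → (0x254a>>0)&0x3 = 0x2
tag signed 14b, MSB=0: value = 2386

2386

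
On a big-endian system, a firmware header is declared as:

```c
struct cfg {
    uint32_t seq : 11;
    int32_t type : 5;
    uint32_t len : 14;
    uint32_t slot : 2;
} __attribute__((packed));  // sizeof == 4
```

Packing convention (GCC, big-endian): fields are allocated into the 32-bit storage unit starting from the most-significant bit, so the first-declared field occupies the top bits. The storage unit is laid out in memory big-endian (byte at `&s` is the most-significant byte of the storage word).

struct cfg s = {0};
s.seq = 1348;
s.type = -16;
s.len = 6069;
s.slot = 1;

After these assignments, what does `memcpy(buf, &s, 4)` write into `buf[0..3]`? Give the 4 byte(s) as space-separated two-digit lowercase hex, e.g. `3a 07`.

[21+:11] seq=1348 & 0x7ff = 0x544; word=0xa8800000
[16+:5] type=-16 & 0x1f = 0x10; word=0xa8900000
[2+:14] len=6069 & 0x3fff = 0x17b5; word=0xa8905ed4
[0+:2] slot=1 & 0x3 = 0x1; word=0xa8905ed5
word = 0xa8905ed5 → big-endian bytes:
  [0]=0xa8  [1]=0x90  [2]=0x5e  [3]=0xd5

a8 90 5e d5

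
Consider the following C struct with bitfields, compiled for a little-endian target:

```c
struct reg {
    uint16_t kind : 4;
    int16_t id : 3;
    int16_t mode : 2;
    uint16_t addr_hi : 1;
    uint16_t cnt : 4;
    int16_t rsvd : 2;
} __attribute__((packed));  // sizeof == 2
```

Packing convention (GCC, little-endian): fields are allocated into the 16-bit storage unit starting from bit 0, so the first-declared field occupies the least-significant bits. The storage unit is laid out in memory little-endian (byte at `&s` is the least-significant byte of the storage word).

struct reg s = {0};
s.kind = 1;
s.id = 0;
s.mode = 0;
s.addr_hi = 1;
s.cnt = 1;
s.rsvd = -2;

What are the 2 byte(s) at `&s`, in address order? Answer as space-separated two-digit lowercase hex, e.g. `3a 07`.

01 86

[0+:4] kind=1 & 0xf = 0x1; word=0x0001
[4+:3] id=0 & 0x7 = 0x0; word=0x0001
[7+:2] mode=0 & 0x3 = 0x0; word=0x0001
[9+:1] addr_hi=1 & 0x1 = 0x1; word=0x0201
[10+:4] cnt=1 & 0xf = 0x1; word=0x0601
[14+:2] rsvd=-2 & 0x3 = 0x2; word=0x8601
word = 0x8601 → little-endian bytes:
  [0]=0x01  [1]=0x86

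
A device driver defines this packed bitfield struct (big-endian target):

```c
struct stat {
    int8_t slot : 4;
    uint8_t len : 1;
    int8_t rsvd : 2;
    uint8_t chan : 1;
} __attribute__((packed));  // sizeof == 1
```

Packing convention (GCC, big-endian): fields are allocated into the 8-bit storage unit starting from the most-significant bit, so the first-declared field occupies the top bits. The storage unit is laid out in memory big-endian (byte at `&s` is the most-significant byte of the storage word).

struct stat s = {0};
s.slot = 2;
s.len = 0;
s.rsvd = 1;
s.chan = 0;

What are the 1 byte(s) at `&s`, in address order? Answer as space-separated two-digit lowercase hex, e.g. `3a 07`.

slot:4 = 2 → 0x2 << 4 → word 0x20
len:1 = 0 → 0x0 << 3 → word 0x20
rsvd:2 = 1 → 0x1 << 1 → word 0x22
chan:1 = 0 → 0x0 << 0 → word 0x22
word = 0x22 → big-endian bytes:
  [0]=0x22

22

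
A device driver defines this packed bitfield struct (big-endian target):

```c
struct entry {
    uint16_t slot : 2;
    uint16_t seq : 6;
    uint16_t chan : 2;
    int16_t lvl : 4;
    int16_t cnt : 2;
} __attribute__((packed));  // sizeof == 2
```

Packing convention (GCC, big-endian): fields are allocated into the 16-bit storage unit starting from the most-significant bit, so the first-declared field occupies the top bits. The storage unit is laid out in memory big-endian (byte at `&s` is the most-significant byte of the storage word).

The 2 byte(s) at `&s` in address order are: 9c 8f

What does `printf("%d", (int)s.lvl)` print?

3

[0]=0x9c [1]=0x8f (big-endian) → word 0x9c8f
slot [14+:2] = (word>>14) & 0x3 = 2
seq [8+:6] = (word>>8) & 0x3f = 28
chan [6+:2] = (word>>6) & 0x3 = 2
lvl [2+:4] = (word>>2) & 0xf = 3  ←
cnt [0+:2] = (word>>0) & 0x3 = 3
lvl signed 4b, MSB=0: value = 3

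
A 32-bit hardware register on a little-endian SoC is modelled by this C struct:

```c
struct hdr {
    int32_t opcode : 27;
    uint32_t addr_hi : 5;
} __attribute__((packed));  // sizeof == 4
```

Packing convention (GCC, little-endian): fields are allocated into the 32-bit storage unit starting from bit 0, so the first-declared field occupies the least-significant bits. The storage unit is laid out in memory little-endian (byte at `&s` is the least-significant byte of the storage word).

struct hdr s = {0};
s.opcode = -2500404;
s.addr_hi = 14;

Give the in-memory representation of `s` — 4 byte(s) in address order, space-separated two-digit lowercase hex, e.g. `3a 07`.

cc d8 d9 77

[0+:27] opcode=-2500404 & 0x7ffffff = 0x7d9d8cc; word=0x07d9d8cc
[27+:5] addr_hi=14 & 0x1f = 0xe; word=0x77d9d8cc
word = 0x77d9d8cc → little-endian bytes:
  [0]=0xcc  [1]=0xd8  [2]=0xd9  [3]=0x77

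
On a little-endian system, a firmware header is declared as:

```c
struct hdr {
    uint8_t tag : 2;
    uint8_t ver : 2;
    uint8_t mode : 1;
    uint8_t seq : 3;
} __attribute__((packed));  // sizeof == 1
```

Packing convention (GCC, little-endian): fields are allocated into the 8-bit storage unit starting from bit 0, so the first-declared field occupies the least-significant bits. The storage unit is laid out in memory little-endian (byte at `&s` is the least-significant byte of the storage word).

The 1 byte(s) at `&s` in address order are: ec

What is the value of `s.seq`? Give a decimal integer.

7

[0]=0xec (little-endian) → word 0xec
tag [0+:2] = (word>>0) & 0x3 = 0
ver [2+:2] = (word>>2) & 0x3 = 3
mode [4+:1] = (word>>4) & 0x1 = 0
seq [5+:3] = (word>>5) & 0x7 = 7  ←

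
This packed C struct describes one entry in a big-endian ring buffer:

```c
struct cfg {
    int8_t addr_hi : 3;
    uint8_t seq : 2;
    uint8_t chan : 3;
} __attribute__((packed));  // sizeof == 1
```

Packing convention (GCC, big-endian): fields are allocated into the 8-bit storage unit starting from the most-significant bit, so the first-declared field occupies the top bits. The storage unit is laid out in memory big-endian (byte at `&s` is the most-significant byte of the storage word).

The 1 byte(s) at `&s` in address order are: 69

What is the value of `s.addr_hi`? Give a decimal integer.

3

[0]=0x69 (big-endian) → word 0x69
addr_hi [5+:3] = (word>>5) & 0x7 = 3  ←
seq [3+:2] = (word>>3) & 0x3 = 1
chan [0+:3] = (word>>0) & 0x7 = 1
addr_hi signed 3b, MSB=0: value = 3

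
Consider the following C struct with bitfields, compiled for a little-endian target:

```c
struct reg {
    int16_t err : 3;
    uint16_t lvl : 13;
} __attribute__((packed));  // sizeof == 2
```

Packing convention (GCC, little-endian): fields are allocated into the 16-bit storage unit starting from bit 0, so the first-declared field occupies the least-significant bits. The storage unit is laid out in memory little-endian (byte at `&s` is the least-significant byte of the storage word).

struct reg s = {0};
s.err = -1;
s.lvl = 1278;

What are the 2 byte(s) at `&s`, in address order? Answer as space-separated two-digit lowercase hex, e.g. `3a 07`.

f7 27

err (3b) val=-1 bits=0x7 at bit 0: 0x0007
lvl (13b) val=1278 bits=0x4fe at bit 3: 0x27f7
word = 0x27f7 → little-endian bytes:
  [0]=0xf7  [1]=0x27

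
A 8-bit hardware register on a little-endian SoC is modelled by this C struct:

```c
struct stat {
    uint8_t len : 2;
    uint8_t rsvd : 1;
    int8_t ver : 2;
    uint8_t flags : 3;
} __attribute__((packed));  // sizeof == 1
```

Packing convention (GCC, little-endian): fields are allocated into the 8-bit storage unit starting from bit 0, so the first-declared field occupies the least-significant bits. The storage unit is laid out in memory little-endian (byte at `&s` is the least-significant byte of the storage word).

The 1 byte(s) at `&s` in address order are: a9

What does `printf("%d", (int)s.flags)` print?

[0]=0xa9 (little-endian) → word 0xa9
len [0+:2] = (word>>0) & 0x3 = 1
rsvd [2+:1] = (word>>2) & 0x1 = 0
ver [3+:2] = (word>>3) & 0x3 = 1
flags [5+:3] = (word>>5) & 0x7 = 5  ←

5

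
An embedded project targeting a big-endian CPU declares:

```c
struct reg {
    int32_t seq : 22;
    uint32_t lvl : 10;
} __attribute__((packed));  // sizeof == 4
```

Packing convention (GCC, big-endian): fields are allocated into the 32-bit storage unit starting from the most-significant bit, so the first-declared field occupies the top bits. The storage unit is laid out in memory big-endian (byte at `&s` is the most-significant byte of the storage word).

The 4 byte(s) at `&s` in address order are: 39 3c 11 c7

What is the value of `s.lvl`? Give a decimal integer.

[0]=0x39 [1]=0x3c [2]=0x11 [3]=0xc7 (big-endian) → word 0x393c11c7
seq:22 @ bit 10 → (0x393c11c7>>10)&0x3fffff = 0xe4f04
lvl:10 @ bit 0 → (0x393c11c7>>0)&0x3ff = 0x1c7  ←

455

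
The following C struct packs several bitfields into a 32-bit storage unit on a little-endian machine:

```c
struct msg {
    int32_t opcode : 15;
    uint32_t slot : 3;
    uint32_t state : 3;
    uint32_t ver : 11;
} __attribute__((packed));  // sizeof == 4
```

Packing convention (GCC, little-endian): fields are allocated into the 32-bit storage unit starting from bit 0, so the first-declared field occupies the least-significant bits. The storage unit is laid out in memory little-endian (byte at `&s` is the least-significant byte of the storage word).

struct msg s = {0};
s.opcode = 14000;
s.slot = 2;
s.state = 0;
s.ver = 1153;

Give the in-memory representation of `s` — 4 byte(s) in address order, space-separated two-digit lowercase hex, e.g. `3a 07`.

opcode:15 = 14000 → 0x36b0 << 0 → word 0x000036b0
slot:3 = 2 → 0x2 << 15 → word 0x000136b0
state:3 = 0 → 0x0 << 18 → word 0x000136b0
ver:11 = 1153 → 0x481 << 21 → word 0x902136b0
word = 0x902136b0 → little-endian bytes:
  [0]=0xb0  [1]=0x36  [2]=0x21  [3]=0x90

b0 36 21 90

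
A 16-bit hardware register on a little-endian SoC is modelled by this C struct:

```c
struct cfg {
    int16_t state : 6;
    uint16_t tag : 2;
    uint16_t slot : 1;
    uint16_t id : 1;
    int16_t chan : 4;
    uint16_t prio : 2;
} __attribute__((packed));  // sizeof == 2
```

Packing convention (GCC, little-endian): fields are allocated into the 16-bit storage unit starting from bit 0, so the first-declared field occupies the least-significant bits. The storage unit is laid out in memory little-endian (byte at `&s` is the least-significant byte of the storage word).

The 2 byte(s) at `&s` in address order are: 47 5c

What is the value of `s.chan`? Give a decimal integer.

7

[0]=0x47 [1]=0x5c (little-endian) → word 0x5c47
state:6 @ bit 0 → (0x5c47>>0)&0x3f = 0x7
tag:2 @ bit 6 → (0x5c47>>6)&0x3 = 0x1
slot:1 @ bit 8 → (0x5c47>>8)&0x1 = 0x0
id:1 @ bit 9 → (0x5c47>>9)&0x1 = 0x0
chan:4 @ bit 10 → (0x5c47>>10)&0xf = 0x7  ←
prio:2 @ bit 14 → (0x5c47>>14)&0x3 = 0x1
chan signed 4b, MSB=0: value = 7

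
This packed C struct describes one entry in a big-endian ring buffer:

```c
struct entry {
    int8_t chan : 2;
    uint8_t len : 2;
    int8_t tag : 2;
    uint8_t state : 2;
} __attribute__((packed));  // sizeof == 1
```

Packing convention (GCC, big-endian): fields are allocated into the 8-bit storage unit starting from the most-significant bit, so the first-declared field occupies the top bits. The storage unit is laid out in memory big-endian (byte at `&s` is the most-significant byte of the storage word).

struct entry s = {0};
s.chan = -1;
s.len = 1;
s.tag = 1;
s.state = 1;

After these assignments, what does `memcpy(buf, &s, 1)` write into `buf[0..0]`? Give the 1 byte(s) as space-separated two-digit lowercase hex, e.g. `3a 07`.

chan (2b) val=-1 bits=0x3 at bit 6: 0xc0
len (2b) val=1 bits=0x1 at bit 4: 0xd0
tag (2b) val=1 bits=0x1 at bit 2: 0xd4
state (2b) val=1 bits=0x1 at bit 0: 0xd5
word = 0xd5 → big-endian bytes:
  [0]=0xd5

d5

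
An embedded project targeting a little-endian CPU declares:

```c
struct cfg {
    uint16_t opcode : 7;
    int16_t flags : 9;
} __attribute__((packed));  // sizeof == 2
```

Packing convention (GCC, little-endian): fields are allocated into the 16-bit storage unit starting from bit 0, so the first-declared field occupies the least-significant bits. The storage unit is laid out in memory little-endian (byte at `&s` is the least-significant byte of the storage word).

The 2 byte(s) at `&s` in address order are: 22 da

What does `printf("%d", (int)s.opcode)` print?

34

[0]=0x22 [1]=0xda (little-endian) → word 0xda22
opcode [0+:7] = (word>>0) & 0x7f = 34  ←
flags [7+:9] = (word>>7) & 0x1ff = 436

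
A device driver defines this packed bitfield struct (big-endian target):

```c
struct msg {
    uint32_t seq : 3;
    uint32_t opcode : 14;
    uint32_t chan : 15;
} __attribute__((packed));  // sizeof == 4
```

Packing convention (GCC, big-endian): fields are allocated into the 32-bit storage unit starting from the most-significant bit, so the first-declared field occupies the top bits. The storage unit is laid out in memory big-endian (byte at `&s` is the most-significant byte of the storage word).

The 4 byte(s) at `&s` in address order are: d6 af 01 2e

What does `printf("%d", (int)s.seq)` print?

[0]=0xd6 [1]=0xaf [2]=0x01 [3]=0x2e (big-endian) → word 0xd6af012e
seq [29+:3] = (word>>29) & 0x7 = 6  ←
opcode [15+:14] = (word>>15) & 0x3fff = 11614
chan [0+:15] = (word>>0) & 0x7fff = 302

6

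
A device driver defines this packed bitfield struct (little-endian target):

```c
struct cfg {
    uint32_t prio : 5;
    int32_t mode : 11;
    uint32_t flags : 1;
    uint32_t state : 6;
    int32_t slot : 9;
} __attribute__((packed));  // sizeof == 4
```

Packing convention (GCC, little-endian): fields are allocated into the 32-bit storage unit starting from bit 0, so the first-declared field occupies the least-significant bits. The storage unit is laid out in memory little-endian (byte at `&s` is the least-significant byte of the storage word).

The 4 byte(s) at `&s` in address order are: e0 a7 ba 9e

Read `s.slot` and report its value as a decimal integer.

[0]=0xe0 [1]=0xa7 [2]=0xba [3]=0x9e (little-endian) → word 0x9ebaa7e0
prio:5 @ bit 0 → (0x9ebaa7e0>>0)&0x1f = 0x0
mode:11 @ bit 5 → (0x9ebaa7e0>>5)&0x7ff = 0x53f
flags:1 @ bit 16 → (0x9ebaa7e0>>16)&0x1 = 0x0
state:6 @ bit 17 → (0x9ebaa7e0>>17)&0x3f = 0x1d
slot:9 @ bit 23 → (0x9ebaa7e0>>23)&0x1ff = 0x13d  ←
slot signed 9b, MSB=1: 317 - 512 = -195

-195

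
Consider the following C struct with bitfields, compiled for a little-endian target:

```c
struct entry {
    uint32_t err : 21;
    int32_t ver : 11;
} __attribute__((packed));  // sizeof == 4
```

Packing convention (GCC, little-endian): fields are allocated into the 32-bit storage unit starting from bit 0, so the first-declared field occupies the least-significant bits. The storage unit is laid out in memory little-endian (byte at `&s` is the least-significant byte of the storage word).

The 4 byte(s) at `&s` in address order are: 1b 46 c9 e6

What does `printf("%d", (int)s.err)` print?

607771

[0]=0x1b [1]=0x46 [2]=0xc9 [3]=0xe6 (little-endian) → word 0xe6c9461b
err [0+:21] = (word>>0) & 0x1fffff = 607771  ←
ver [21+:11] = (word>>21) & 0x7ff = 1846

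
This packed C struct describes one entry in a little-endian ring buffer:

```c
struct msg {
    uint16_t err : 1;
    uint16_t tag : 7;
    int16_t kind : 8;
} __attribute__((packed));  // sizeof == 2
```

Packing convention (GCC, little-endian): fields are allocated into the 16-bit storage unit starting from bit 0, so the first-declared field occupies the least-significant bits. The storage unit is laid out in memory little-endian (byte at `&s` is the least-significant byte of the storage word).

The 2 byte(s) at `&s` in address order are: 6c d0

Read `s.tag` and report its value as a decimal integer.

54

[0]=0x6c [1]=0xd0 (little-endian) → word 0xd06c
err [0+:1] = (word>>0) & 0x1 = 0
tag [1+:7] = (word>>1) & 0x7f = 54  ←
kind [8+:8] = (word>>8) & 0xff = 208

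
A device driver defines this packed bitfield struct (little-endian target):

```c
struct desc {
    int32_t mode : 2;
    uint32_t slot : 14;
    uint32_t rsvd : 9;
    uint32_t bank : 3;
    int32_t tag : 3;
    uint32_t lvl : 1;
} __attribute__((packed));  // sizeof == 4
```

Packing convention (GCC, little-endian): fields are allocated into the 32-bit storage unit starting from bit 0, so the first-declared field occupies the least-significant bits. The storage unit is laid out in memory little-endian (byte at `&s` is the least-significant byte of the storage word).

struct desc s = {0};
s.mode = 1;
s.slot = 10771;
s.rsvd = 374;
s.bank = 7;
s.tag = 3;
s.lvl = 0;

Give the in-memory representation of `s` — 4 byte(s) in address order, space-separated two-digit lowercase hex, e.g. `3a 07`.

[0+:2] mode=1 & 0x3 = 0x1; word=0x00000001
[2+:14] slot=10771 & 0x3fff = 0x2a13; word=0x0000a84d
[16+:9] rsvd=374 & 0x1ff = 0x176; word=0x0176a84d
[25+:3] bank=7 & 0x7 = 0x7; word=0x0f76a84d
[28+:3] tag=3 & 0x7 = 0x3; word=0x3f76a84d
[31+:1] lvl=0 & 0x1 = 0x0; word=0x3f76a84d
word = 0x3f76a84d → little-endian bytes:
  [0]=0x4d  [1]=0xa8  [2]=0x76  [3]=0x3f

4d a8 76 3f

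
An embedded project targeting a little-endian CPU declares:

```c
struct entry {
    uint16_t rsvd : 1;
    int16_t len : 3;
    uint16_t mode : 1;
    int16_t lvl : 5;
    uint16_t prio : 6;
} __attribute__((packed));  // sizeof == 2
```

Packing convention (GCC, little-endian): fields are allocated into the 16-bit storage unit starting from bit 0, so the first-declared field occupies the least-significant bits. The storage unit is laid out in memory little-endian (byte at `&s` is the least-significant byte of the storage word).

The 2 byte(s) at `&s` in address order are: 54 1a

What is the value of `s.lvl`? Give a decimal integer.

[0]=0x54 [1]=0x1a (little-endian) → word 0x1a54
rsvd:1 @ bit 0 → (0x1a54>>0)&0x1 = 0x0
len:3 @ bit 1 → (0x1a54>>1)&0x7 = 0x2
mode:1 @ bit 4 → (0x1a54>>4)&0x1 = 0x1
lvl:5 @ bit 5 → (0x1a54>>5)&0x1f = 0x12  ←
prio:6 @ bit 10 → (0x1a54>>10)&0x3f = 0x6
lvl signed 5b, MSB=1: 18 - 32 = -14

-14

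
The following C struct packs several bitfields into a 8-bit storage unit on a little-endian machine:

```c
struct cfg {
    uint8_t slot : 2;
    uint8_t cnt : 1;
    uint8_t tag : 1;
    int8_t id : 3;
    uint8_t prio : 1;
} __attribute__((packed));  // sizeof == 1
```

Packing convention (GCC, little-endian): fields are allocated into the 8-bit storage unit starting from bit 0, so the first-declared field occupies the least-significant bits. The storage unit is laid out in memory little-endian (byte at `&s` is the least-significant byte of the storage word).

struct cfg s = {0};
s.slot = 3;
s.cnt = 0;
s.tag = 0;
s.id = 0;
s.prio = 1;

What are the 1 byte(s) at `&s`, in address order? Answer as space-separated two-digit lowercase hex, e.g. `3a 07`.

slot:2 = 3 → 0x3 << 0 → word 0x03
cnt:1 = 0 → 0x0 << 2 → word 0x03
tag:1 = 0 → 0x0 << 3 → word 0x03
id:3 = 0 → 0x0 << 4 → word 0x03
prio:1 = 1 → 0x1 << 7 → word 0x83
word = 0x83 → little-endian bytes:
  [0]=0x83

83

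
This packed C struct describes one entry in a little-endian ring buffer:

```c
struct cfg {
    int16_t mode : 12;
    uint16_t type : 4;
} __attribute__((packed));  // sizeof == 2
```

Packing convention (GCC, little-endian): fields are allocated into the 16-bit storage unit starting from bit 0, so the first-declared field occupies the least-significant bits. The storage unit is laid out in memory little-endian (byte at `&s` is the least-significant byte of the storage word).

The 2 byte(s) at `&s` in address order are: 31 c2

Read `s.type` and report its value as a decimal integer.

[0]=0x31 [1]=0xc2 (little-endian) → word 0xc231
mode [0+:12] = (word>>0) & 0xfff = 561
type [12+:4] = (word>>12) & 0xf = 12  ←

12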